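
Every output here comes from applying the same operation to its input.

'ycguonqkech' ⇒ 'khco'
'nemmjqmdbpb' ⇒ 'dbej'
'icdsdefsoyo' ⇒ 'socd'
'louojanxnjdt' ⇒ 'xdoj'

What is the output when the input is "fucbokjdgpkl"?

Each output is the input with this applied: keep one character in every 3, starting at position 2 (positions 2nd, 5th, 8th, ...), then move the last 2 characters to the front (rotate right by 2).
Working it through for "fucbokjdgpkl": intermediate "uodk", final "dkuo".

dkuo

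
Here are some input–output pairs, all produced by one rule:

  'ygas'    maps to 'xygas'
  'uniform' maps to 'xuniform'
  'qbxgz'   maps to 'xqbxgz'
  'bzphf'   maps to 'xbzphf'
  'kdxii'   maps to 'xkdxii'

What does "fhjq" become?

What's happening: prepend "x".
Doing the same to "fhjq": "xfhjq".

xfhjq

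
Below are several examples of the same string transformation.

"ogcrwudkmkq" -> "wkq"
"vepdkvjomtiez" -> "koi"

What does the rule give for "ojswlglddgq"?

Looking at the pairs, the operation is to delete the first 3 characters, then keep one character in every 3, starting at position 2 (positions 2nd, 5th, 8th, ...).
On "ojswlglddgq": the first step gives "wlglddgq", and the second then gives "ldq".

ldq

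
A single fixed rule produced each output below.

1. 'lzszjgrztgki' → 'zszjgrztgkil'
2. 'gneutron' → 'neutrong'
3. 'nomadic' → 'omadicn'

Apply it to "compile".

ompilec

The rule is to move the first character to the end.
So "compile" becomes "ompilec".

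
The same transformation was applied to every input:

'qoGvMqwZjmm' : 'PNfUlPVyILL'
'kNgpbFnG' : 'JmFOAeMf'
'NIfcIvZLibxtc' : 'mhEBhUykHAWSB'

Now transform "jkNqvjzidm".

IJmPUIYHCL

The pattern: shift every letter 1 place backward in the alphabet (wrapping around), then flip the case of every letter.
Starting from "jkNqvjzidm": after the first operation, "ijMpuiyhcl"; after the second, "IJmPUIYHCL".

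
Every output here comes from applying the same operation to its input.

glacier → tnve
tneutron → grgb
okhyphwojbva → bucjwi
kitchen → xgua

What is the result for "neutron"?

Looking at the pairs, the operation is to shift every letter 13 places forward in the alphabet (wrapping around) — i.e. ROT13, then keep every other character starting from the first (positions 1st, 3rd, 5th, ...).
For "neutron", step one produces "arhgeba"; step two turns that into "ahea".
(Check on "kitchen": → "xvgpura" → "xgua" ✓)

ahea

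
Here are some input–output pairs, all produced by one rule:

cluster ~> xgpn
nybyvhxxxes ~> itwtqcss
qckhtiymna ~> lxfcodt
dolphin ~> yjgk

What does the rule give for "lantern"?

Looking at the pairs, the operation is to shift every letter 5 places backward in the alphabet (wrapping around), then delete the last 3 characters.
Working it through for "lantern": intermediate "gviozmi", final "gvio".

gvio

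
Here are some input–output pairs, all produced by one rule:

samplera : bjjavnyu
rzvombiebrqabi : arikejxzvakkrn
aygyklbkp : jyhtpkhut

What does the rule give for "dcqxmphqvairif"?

molrzagrvjyeqz

Looking at the pairs, the operation is to take characters alternately from the front and the back (1st, last, 2nd, 2nd-last, ...), then shift every letter 9 places forward in the alphabet (wrapping around).
Working it through for "dcqxmphqvairif": intermediate "dfciqrximapvhq", final "molrzagrvjyeqz".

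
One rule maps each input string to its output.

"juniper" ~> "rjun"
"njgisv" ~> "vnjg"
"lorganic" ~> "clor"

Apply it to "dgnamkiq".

qdgn

The transformation: move the first 3 characters to the end (rotate left by 3), then keep only the last 4 characters.
On "dgnamkiq": the first step gives "amkiqdgn", and the second then gives "qdgn".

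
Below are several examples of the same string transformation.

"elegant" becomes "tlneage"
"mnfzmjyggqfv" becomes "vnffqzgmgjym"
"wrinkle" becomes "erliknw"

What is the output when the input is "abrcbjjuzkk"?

The rule is to take characters alternately from the front and the back (1st, last, 2nd, 2nd-last, ...), then move the first character to the end.
Working it through for "abrcbjjuzkk": intermediate "akbkrzcubjj", final "kbkrzcubjja".

kbkrzcubjja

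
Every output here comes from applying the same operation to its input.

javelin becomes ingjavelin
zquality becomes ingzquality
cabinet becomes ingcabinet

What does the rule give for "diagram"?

ingdiagram

In each case the input is transformed by: prepend "ing".
Applying that to "diagram" gives "ingdiagram".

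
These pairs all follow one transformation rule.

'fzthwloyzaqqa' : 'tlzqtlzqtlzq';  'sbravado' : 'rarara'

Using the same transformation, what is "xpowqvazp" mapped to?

ovpovpovp

Looking at the pairs, the operation is to keep one character in every 3, starting at position 3 (positions 3rd, 6th, 9th, ...), then write the whole string 3 times in a row.
"xpowqvazp" → "ovp" → "ovpovpovp".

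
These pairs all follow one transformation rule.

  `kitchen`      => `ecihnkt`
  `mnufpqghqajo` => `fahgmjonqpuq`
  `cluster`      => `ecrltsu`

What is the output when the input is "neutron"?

neontru

The transformation: sort the characters into alphabetical order, then swap each adjacent pair of characters (1↔2, 3↔4, ...).
On "neutron" that produces "neontru".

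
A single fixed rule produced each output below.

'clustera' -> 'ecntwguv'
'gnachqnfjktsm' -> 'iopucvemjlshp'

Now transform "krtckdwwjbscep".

mrtgveeumdflyy

The pattern: shift every letter 2 places forward in the alphabet (wrapping around), then take characters alternately from the front and the back (1st, last, 2nd, 2nd-last, ...).
Applying both steps to "krtckdwwjbscep": "mtvemfyylduegr", then "mrtgveeumdflyy".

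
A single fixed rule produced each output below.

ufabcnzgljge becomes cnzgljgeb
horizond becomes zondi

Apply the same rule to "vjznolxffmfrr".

olxffmfrrn

The transformation: delete the first 3 characters, then move the first character to the end.
For "vjznolxffmfrr", step one produces "nolxffmfrr"; step two turns that into "olxffmfrrn".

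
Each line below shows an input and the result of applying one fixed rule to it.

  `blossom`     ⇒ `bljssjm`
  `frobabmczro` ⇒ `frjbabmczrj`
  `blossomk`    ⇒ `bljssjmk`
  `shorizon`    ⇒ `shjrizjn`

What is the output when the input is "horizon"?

hjrizjn

Rule — replace every "o" with "j".
Doing the same to "horizon": "hjrizjn".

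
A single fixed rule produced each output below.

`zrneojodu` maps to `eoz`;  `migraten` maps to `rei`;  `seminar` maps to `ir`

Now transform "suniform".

The rule is to move the first 2 characters to the end (rotate left by 2), then keep one character in every 3, starting at position 2 (positions 2nd, 5th, 8th, ...).
Working it through for "suniform": intermediate "niformsu", final "iru".
(Check on "seminar": → "minarse" → "ir" ✓)

iru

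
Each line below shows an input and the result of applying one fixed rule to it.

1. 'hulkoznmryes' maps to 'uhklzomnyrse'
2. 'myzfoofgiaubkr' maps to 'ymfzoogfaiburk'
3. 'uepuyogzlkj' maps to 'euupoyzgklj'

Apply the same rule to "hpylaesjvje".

phlyeajsjve

Each output is the input with this applied: swap each adjacent pair of characters (1↔2, 3↔4, ...).
Applying that to "hpylaesjvje" gives "phlyeajsjve".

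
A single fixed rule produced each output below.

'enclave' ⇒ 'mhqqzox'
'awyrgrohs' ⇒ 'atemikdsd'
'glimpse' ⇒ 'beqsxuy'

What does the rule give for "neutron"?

dazzqgf

In each case the input is transformed by: shift every letter 12 places forward in the alphabet (wrapping around), then move the last 3 characters to the front (rotate right by 3).
Applying both steps to "neutron": "zqgfdaz", then "dazzqgf".
(Check on "awyrgrohs": → "mikdsdate" → "atemikdsd" ✓)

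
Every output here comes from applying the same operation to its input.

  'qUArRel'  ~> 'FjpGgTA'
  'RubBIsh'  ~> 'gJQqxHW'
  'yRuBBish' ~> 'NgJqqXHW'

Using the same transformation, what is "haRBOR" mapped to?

Rule — shift every letter 11 places backward in the alphabet (wrapping around), then flip the case of every letter.
Working it through for "haRBOR": intermediate "wpGQDG", final "WPgqdg".
(Check on "RubBIsh": → "GjqQXhw" → "gJQqxHW" ✓)

WPgqdg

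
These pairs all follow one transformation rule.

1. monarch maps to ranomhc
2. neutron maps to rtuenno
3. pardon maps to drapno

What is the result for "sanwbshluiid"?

The transformation: move the last 2 characters to the front (rotate right by 2), then reverse the string.
For "sanwbshluiid", step one produces "idsanwbshlui"; step two turns that into "iulhsbwnasdi".

iulhsbwnasdi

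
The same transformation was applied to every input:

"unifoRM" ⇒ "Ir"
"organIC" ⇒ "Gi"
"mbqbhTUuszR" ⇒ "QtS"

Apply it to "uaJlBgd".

Rule — keep one character in every 3, starting at position 3 (positions 3rd, 6th, 9th, ...), then flip the case of every letter.
Starting from "uaJlBgd": after the first operation, "Jg"; after the second, "jG".

jG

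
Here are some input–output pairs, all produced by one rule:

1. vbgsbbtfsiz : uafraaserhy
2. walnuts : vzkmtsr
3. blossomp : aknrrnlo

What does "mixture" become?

lhwstqd

What's happening: shift every letter 1 place backward in the alphabet (wrapping around).
So "mixture" becomes "lhwstqd".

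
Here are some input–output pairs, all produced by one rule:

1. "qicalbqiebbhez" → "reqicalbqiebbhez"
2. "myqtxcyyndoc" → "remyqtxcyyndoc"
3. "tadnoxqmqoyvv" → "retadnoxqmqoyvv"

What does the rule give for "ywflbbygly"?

reywflbbygly

Rule — prepend "re".
"ywflbbygly" → "reywflbbygly".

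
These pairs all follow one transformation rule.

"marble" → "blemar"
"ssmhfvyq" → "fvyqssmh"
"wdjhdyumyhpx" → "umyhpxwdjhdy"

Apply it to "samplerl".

lerlsamp

The pattern: swap the front and back halves of the string.
"samplerl" → "lerlsamp".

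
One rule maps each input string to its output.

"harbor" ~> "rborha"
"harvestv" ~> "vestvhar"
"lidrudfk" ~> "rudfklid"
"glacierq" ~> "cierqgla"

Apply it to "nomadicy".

The transformation: move the last character to the front, then swap the front and back halves of the string.
So "nomadicy" becomes "adicynom".

adicynom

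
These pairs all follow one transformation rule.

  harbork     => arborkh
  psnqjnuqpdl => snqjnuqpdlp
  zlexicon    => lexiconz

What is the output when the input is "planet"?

The rule is to move the first character to the end.
On "planet" that produces "lanetp".

lanetp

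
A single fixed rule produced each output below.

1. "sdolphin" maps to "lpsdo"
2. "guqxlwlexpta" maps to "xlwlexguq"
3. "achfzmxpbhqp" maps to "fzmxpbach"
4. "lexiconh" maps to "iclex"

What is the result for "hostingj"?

The rule is to delete the last 3 characters, then move the first 3 characters to the end (rotate left by 3).
For "hostingj", step one produces "hosti"; step two turns that into "tihos".
(Check on "guqxlwlexpta": → "guqxlwlex" → "xlwlexguq" ✓)

tihos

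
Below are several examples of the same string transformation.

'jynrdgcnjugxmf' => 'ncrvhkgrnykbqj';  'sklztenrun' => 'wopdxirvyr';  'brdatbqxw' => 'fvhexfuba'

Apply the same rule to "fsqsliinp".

The transformation: shift every letter 4 places forward in the alphabet (wrapping around).
On "fsqsliinp" that produces "jwuwpmmrt".

jwuwpmmrt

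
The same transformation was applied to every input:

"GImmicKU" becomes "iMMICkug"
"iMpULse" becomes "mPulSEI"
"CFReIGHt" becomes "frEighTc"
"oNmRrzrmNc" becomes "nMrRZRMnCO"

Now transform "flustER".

LUSTerF

Each output is the input with this applied: flip the case of every letter, then move the first character to the end.
On "flustER": the first step gives "FLUSTer", and the second then gives "LUSTerF".
(Check on "GImmicKU": → "giMMICku" → "iMMICkug" ✓)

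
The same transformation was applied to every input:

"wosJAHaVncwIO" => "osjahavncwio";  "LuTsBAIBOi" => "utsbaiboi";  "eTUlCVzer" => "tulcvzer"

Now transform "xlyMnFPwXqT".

What's happening: delete the first character, then convert every letter to lowercase.
Applying that to "xlyMnFPwXqT" gives "lymnfpwxqt".

lymnfpwxqt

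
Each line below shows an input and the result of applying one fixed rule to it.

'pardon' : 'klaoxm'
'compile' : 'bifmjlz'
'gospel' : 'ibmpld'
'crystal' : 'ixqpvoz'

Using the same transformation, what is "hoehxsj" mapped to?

The rule is to shift every letter 3 places backward in the alphabet (wrapping around), then reverse the string.
Working it through for "hoehxsj": intermediate "elbeupg", final "gpueble".

gpueble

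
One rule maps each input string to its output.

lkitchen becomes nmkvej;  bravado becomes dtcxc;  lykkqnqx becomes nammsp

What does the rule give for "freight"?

htgki

The transformation: shift every letter 2 places forward in the alphabet (wrapping around), then delete the last 2 characters.
"freight" → "htgkijv" → "htgki".
(Check on "bravado": → "dtcxcfq" → "dtcxc" ✓)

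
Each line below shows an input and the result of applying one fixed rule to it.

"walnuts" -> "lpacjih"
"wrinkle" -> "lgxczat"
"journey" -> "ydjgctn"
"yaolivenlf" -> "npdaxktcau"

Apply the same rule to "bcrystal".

The pattern: shift every letter 11 places backward in the alphabet (wrapping around).
On "bcrystal" that produces "qrgnhipa".

qrgnhipa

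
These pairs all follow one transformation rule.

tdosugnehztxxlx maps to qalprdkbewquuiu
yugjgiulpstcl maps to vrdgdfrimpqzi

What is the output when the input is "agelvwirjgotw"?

xdbistfogdlqt

Looking at the pairs, the operation is to shift every letter 3 places backward in the alphabet (wrapping around).
Doing the same to "agelvwirjgotw": "xdbistfogdlqt".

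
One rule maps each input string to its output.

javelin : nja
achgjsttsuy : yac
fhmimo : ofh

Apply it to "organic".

The rule is to move the first 2 characters to the end (rotate left by 2), then keep only the last 3 characters.
Starting from "organic": after the first operation, "ganicor"; after the second, "cor".

cor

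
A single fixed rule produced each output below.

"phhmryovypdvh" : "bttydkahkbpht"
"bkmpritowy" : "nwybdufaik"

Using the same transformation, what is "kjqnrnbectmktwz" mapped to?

wvczdznqofywfil

The transformation: shift every letter 12 places forward in the alphabet (wrapping around).
Doing the same to "kjqnrnbectmktwz": "wvczdznqofywfil".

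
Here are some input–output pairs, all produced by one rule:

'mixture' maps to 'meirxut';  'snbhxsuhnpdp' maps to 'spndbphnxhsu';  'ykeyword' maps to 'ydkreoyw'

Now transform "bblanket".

The rule is to take characters alternately from the front and the back (1st, last, 2nd, 2nd-last, ...).
"bblanket" → "btbelkan".

btbelkan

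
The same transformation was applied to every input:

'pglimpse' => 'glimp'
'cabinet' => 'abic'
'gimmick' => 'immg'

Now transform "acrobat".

croa

In each case the input is transformed by: delete the last 3 characters, then move the first character to the end.
Starting from "acrobat": after the first operation, "acro"; after the second, "croa".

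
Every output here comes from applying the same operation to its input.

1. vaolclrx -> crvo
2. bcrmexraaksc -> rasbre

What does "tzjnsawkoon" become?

wontjs

Rule — keep every other character starting from the first (positions 1st, 3rd, 5th, ...), then swap the front and back halves of the string.
For "tzjnsawkoon", step one produces "tjswon"; step two turns that into "wontjs".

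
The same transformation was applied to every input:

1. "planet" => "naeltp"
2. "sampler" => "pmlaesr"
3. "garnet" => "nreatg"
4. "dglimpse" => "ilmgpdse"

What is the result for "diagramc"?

gariadmc

The transformation: move the first 3 characters to the end (rotate left by 3), then take characters alternately from the front and the back (1st, last, 2nd, 2nd-last, ...).
On "diagramc": the first step gives "gramcdia", and the second then gives "gariadmc".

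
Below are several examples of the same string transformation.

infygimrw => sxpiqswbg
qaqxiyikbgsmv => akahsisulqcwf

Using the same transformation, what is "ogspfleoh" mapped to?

The rule is to shift every letter 10 places forward in the alphabet (wrapping around).
So "ogspfleoh" becomes "yqczpvoyr".

yqczpvoyr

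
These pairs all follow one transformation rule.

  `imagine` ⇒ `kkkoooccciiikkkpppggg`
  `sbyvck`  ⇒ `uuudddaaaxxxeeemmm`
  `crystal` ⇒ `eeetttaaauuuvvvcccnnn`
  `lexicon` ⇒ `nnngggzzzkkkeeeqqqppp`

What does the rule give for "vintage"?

xxxkkkpppvvvccciiiggg

Looking at the pairs, the operation is to shift every letter 2 places forward in the alphabet (wrapping around), then repeat every character 3 times.
On "vintage": the first step gives "xkpvcig", and the second then gives "xxxkkkpppvvvccciiiggg".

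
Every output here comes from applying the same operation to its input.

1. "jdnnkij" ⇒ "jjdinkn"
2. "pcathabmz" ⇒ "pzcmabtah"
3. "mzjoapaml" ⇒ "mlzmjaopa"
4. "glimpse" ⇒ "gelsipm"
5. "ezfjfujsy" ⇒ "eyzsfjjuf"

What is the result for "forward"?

The rule is to take characters alternately from the front and the back (1st, last, 2nd, 2nd-last, ...).
On "forward" that produces "fdorraw".

fdorraw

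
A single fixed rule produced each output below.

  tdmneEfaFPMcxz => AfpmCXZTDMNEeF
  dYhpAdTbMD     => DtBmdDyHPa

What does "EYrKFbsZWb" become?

BSzwBeyRkf

Each output is the input with this applied: swap the front and back halves of the string, then flip the case of every letter.
For "EYrKFbsZWb", step one produces "bsZWbEYrKF"; step two turns that into "BSzwBeyRkf".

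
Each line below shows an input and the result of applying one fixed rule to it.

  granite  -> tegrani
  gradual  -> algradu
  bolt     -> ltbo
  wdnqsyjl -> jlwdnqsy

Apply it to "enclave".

In each case the input is transformed by: move the last 2 characters to the front (rotate right by 2).
"enclave" → "veencla".

veencla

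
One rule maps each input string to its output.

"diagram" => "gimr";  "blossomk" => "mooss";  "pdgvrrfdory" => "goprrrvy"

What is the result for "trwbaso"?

The transformation: sort the characters into alphabetical order, then delete the first 3 characters.
Working it through for "trwbaso": intermediate "aborstw", final "rstw".

rstw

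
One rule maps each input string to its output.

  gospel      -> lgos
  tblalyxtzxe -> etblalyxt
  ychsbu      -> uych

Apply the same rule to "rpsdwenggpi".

irpsdweng

What's happening: move the last character to the front, then delete the last 2 characters.
Applying both steps to "rpsdwenggpi": "irpsdwenggp", then "irpsdweng".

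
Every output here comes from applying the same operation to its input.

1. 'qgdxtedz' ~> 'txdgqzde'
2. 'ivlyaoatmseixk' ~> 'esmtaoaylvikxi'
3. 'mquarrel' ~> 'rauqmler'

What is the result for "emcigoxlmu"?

xogicmeuml

What's happening: move the last 3 characters to the front (rotate right by 3), then reverse the string.
"emcigoxlmu" → "lmuemcigox" → "xogicmeuml".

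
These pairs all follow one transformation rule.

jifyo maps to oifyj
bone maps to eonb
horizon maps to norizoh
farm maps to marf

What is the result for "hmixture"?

emixturh

The rule is to swap the first and last characters.
So "hmixture" becomes "emixturh".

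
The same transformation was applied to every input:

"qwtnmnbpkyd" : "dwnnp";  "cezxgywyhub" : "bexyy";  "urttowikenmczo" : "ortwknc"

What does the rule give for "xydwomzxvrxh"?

Each output is the input with this applied: move the last 2 characters to the front (rotate right by 2), then keep every other character starting from the second (positions 2nd, 4th, 6th, ...).
Doing the same to "xydwomzxvrxh": "hywmxr".

hywmxr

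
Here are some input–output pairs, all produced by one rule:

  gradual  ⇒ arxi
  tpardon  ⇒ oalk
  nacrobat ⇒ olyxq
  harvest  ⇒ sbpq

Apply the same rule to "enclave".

ixsb

What's happening: delete the first 3 characters, then shift every letter 3 places backward in the alphabet (wrapping around).
Applying that to "enclave" gives "ixsb".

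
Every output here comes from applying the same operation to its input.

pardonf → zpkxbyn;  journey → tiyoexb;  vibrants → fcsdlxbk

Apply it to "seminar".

The transformation: take characters alternately from the front and the back (1st, last, 2nd, 2nd-last, ...), then shift every letter 10 places forward in the alphabet (wrapping around).
Starting from "seminar": after the first operation, "sreamni"; after the second, "cbokwxs".
(Check on "journey": → "jyoeunr" → "tiyoexb" ✓)

cbokwxs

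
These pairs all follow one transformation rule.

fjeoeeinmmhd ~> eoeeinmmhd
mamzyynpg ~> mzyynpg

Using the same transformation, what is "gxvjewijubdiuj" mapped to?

vjewijubdiuj

Looking at the pairs, the operation is to delete the first 2 characters.
Doing the same to "gxvjewijubdiuj": "vjewijubdiuj".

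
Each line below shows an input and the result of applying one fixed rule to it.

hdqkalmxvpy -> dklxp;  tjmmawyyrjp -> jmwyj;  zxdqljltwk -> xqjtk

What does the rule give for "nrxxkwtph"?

rxwp

Rule — keep every other character starting from the second (positions 2nd, 4th, 6th, ...).
On "nrxxkwtph" that produces "rxwp".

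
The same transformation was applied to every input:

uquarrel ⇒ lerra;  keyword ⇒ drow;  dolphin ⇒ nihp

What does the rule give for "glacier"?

The transformation: reverse the string, then delete the last 3 characters.
On "glacier": the first step gives "reicalg", and the second then gives "reic".

reic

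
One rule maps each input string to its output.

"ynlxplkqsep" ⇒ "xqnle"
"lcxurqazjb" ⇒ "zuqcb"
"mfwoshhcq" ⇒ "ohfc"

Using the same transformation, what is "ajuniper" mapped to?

The pattern: keep every other character starting from the second (positions 2nd, 4th, 6th, ...), then sort the characters into reverse alphabetical order.
Applying both steps to "ajuniper": "jnpr", then "rpnj".

rpnj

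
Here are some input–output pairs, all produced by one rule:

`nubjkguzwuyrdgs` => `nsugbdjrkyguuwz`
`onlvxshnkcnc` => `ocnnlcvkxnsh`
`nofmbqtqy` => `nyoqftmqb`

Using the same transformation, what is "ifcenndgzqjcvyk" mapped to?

ikfycvecnjnqdzg

The rule is to take characters alternately from the front and the back (1st, last, 2nd, 2nd-last, ...).
On "ifcenndgzqjcvyk" that produces "ikfycvecnjnqdzg".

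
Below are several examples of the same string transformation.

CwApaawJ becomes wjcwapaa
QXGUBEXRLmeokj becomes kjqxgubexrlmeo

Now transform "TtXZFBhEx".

exttxzfbh

In each case the input is transformed by: move the last 2 characters to the front (rotate right by 2), then convert every letter to lowercase.
On "TtXZFBhEx": the first step gives "ExTtXZFBh", and the second then gives "exttxzfbh".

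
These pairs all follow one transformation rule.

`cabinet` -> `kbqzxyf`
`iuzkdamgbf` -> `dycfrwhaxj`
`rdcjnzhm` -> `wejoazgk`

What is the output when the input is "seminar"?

kxopbjf

What's happening: move the last 3 characters to the front (rotate right by 3), then shift every letter 3 places backward in the alphabet (wrapping around).
Working it through for "seminar": intermediate "narsemi", final "kxopbjf".
(Check on "cabinet": → "netcabi" → "kbqzxyf" ✓)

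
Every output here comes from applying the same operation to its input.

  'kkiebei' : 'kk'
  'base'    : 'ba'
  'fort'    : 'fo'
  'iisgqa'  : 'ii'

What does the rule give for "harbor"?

The transformation: keep only the first 2 characters.
So "harbor" becomes "ha".

ha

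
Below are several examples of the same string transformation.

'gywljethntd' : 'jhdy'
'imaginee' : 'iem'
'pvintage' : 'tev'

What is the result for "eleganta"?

aal

In each case the input is transformed by: keep one character in every 3, starting at position 2 (positions 2nd, 5th, 8th, ...), then move the first character to the end.
On "eleganta": the first step gives "laa", and the second then gives "aal".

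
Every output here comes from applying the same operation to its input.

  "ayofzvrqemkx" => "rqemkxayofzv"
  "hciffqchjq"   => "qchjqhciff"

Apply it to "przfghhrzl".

The rule is to swap the front and back halves of the string.
Doing the same to "przfghhrzl": "hhrzlprzfg".

hhrzlprzfg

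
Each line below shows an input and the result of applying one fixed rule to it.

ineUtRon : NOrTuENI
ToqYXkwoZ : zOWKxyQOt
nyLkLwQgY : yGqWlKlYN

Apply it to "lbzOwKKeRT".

In each case the input is transformed by: flip the case of every letter, then reverse the string.
Applying both steps to "lbzOwKKeRT": "LBZoWkkErt", then "trEkkWoZBL".

trEkkWoZBL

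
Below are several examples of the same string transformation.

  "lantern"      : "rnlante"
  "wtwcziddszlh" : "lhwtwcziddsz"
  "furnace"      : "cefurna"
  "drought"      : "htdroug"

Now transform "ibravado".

doibrava

Each output is the input with this applied: move the last 2 characters to the front (rotate right by 2).
For "ibravado" the result is "doibrava".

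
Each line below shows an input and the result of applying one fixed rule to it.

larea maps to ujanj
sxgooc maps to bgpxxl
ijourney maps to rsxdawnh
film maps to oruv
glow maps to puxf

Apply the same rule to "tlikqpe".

curtzyn

The pattern: shift every letter 9 places forward in the alphabet (wrapping around).
Applying that to "tlikqpe" gives "curtzyn".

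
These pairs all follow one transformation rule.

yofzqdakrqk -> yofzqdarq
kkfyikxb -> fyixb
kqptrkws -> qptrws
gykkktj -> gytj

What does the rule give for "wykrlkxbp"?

In each case the input is transformed by: remove every "k".
For "wykrlkxbp" the result is "wyrlxbp".

wyrlxbp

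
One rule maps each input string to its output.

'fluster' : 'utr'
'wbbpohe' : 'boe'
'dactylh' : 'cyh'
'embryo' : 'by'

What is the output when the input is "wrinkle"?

The pattern: delete the first character, then keep every other character starting from the second (positions 2nd, 4th, 6th, ...).
On "wrinkle": the first step gives "rinkle", and the second then gives "ike".

ike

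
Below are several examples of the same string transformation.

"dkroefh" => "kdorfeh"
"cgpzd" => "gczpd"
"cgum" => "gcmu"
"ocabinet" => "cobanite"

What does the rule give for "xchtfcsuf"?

cxthcfusf

The pattern: swap each adjacent pair of characters (1↔2, 3↔4, ...).
Applying that to "xchtfcsuf" gives "cxthcfusf".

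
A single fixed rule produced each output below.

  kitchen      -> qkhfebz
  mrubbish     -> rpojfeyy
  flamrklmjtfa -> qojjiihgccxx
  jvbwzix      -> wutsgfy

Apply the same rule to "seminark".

pokjhfbx

What's happening: sort the characters into reverse alphabetical order, then shift every letter 3 places backward in the alphabet (wrapping around).
"seminark" → "srnmkiea" → "pokjhfbx".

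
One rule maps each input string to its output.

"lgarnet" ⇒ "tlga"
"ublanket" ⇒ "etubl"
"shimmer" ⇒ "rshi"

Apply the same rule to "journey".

Each output is the input with this applied: move the first 3 characters to the end (rotate left by 3), then delete the first 3 characters.
Starting from "journey": after the first operation, "rneyjou"; after the second, "yjou".

yjou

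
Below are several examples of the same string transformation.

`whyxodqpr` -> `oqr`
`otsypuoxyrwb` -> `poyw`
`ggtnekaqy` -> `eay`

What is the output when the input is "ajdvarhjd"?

ahd

Each output is the input with this applied: delete the first 3 characters, then keep every other character starting from the second (positions 2nd, 4th, 6th, ...).
Applying both steps to "ajdvarhjd": "varhjd", then "ahd".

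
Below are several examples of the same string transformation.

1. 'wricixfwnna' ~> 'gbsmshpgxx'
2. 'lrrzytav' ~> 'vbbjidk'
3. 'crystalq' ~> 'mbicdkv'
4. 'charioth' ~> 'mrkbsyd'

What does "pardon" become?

zkbny

Looking at the pairs, the operation is to delete the last character, then shift every letter 10 places forward in the alphabet (wrapping around).
Applying both steps to "pardon": "pardo", then "zkbny".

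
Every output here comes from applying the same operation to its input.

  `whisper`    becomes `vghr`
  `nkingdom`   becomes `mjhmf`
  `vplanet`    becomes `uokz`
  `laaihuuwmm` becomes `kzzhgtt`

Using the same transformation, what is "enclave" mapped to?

The pattern: shift every letter 1 place backward in the alphabet (wrapping around), then delete the last 3 characters.
For "enclave", step one produces "dmbkzud"; step two turns that into "dmbk".

dmbk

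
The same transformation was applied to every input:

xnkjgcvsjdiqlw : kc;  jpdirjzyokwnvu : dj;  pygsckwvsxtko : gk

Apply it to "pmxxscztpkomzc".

xc

Rule — keep one character in every 3, starting at position 3 (positions 3rd, 6th, 9th, ...), then delete the last 2 characters.
Working it through for "pmxxscztpkomzc": intermediate "xcpm", final "xc".
(Check on "pygsckwvsxtko": → "gksk" → "gk" ✓)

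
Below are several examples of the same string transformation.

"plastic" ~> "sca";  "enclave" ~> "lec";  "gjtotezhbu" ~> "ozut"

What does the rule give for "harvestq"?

vta

What's happening: move the first 3 characters to the end (rotate left by 3), then keep one character in every 3, starting at position 1 (positions 1st, 4th, 7th, ...).
Applying both steps to "harvestq": "vestqhar", then "vta".
(Check on "plastic": → "sticpla" → "sca" ✓)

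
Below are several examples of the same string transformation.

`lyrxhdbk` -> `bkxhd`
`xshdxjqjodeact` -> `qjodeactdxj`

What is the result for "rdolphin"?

inlph

The rule is to delete the first 3 characters, then move the first 3 characters to the end (rotate left by 3).
"rdolphin" → "lphin" → "inlph".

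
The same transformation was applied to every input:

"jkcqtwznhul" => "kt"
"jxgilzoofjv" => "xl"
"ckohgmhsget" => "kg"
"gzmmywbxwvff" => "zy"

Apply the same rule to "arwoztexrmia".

rz

Rule — keep one character in every 3, starting at position 2 (positions 2nd, 5th, 8th, ...), then delete the last 2 characters.
On "arwoztexrmia": the first step gives "rzxi", and the second then gives "rz".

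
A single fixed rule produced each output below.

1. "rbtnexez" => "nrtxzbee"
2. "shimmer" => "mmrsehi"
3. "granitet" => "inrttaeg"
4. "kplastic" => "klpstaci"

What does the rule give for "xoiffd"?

ioxdff

Each output is the input with this applied: sort the characters into alphabetical order, then move the first 3 characters to the end (rotate left by 3).
Working it through for "xoiffd": intermediate "dffiox", final "ioxdff".
(Check on "shimmer": → "ehimmrs" → "mmrsehi" ✓)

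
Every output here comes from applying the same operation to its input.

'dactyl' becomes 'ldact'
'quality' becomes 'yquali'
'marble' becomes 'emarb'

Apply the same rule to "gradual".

Each output is the input with this applied: move the last character to the front, then delete the last character.
For "gradual", step one produces "lgradua"; step two turns that into "lgradu".
(Check on "quality": → "yqualit" → "yquali" ✓)

lgradu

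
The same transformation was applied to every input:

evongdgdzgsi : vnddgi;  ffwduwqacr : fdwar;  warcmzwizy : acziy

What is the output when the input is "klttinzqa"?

ltnq

In each case the input is transformed by: keep every other character starting from the second (positions 2nd, 4th, 6th, ...).
Applying that to "klttinzqa" gives "ltnq".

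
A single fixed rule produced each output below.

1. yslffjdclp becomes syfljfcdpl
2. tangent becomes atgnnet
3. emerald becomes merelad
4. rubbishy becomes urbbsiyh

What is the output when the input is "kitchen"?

Each output is the input with this applied: swap each adjacent pair of characters (1↔2, 3↔4, ...).
Doing the same to "kitchen": "ikctehn".

ikctehn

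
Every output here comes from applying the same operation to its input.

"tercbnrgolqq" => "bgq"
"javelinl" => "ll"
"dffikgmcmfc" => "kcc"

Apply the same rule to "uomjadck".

ak

What's happening: keep one character in every 3, starting at position 2 (positions 2nd, 5th, 8th, ...), then delete the first character.
"uomjadck" → "oak" → "ak".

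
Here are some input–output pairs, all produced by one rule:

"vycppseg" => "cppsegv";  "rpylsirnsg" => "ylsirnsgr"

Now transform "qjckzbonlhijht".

ckzbonlhijhtq

Rule — move the first character to the end, then delete the first character.
On "qjckzbonlhijht": the first step gives "jckzbonlhijhtq", and the second then gives "ckzbonlhijhtq".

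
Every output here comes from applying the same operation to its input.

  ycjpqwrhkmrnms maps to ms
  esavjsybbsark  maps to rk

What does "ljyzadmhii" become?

ii

The pattern: keep only the last 2 characters.
On "ljyzadmhii" that produces "ii".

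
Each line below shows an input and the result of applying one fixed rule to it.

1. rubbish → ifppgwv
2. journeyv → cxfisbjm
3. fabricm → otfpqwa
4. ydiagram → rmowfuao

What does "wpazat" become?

dknoho

Looking at the pairs, the operation is to shift every letter 12 places backward in the alphabet (wrapping around), then swap each adjacent pair of characters (1↔2, 3↔4, ...).
Working it through for "wpazat": intermediate "kdonoh", final "dknoho".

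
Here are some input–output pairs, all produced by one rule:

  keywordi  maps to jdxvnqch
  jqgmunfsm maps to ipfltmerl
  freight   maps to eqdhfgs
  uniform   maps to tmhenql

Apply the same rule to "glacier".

fkzbhdq

The rule is to shift every letter 1 place backward in the alphabet (wrapping around).
"glacier" → "fkzbhdq".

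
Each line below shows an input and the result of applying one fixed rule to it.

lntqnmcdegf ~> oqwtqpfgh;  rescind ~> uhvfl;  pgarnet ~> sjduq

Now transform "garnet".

Each output is the input with this applied: delete the last 2 characters, then shift every letter 3 places forward in the alphabet (wrapping around).
On "garnet" that produces "jduq".

jduq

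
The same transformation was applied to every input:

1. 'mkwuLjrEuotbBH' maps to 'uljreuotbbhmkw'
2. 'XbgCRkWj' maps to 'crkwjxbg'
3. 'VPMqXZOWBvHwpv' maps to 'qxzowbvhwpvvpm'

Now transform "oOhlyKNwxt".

lyknwxtooh

In each case the input is transformed by: move the first 3 characters to the end (rotate left by 3), then convert every letter to lowercase.
Applying both steps to "oOhlyKNwxt": "lyKNwxtoOh", then "lyknwxtooh".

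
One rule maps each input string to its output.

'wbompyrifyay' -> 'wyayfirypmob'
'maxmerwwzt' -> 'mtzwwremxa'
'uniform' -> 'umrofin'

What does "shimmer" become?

The transformation: move the first character to the end, then reverse the string.
"shimmer" → "sremmih".

sremmih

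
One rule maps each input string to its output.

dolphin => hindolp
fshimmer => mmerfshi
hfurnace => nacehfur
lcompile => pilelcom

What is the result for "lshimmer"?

The transformation: move the first 3 characters to the end (rotate left by 3), then move the first character to the end.
"lshimmer" → "immerlsh" → "mmerlshi".
(Check on "lcompile": → "mpilelco" → "pilelcom" ✓)

mmerlshi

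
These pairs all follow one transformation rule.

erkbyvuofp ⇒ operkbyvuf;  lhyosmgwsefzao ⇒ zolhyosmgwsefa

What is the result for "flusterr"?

erflustr

What's happening: move the last 2 characters to the front (rotate right by 2), then swap the first and last characters.
Starting from "flusterr": after the first operation, "rrfluste"; after the second, "erflustr".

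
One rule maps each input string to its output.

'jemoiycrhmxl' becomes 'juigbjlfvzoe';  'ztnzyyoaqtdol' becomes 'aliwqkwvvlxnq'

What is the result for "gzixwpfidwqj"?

tngdwfutmcfa

Looking at the pairs, the operation is to move the last 3 characters to the front (rotate right by 3), then shift every letter 3 places backward in the alphabet (wrapping around).
Working it through for "gzixwpfidwqj": intermediate "wqjgzixwpfid", final "tngdwfutmcfa".
(Check on "ztnzyyoaqtdol": → "dolztnzyyoaqt" → "aliwqkwvvlxnq" ✓)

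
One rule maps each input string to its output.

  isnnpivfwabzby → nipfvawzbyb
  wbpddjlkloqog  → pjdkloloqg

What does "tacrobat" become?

What's happening: swap each adjacent pair of characters (1↔2, 3↔4, ...), then delete the first 3 characters.
Working it through for "tacrobat": intermediate "atrcbota", final "cbota".

cbota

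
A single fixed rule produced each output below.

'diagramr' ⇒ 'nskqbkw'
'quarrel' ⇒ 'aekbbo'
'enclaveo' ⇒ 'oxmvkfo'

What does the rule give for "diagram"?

nskqbk

The transformation: delete the last character, then shift every letter 10 places forward in the alphabet (wrapping around).
For "diagram", step one produces "diagra"; step two turns that into "nskqbk".
(Check on "quarrel": → "quarre" → "aekbbo" ✓)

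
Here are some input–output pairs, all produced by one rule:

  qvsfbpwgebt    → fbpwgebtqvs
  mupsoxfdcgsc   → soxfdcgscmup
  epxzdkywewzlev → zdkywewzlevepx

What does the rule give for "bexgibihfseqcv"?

gibihfseqcvbex

Each output is the input with this applied: move the first 3 characters to the end (rotate left by 3).
For "bexgibihfseqcv" the result is "gibihfseqcvbex".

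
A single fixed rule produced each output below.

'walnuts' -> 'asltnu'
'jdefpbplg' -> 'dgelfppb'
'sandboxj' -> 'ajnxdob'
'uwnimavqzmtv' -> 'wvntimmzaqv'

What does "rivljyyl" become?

ilvylyj

Rule — delete the first character, then take characters alternately from the front and the back (1st, last, 2nd, 2nd-last, ...).
For "rivljyyl", step one produces "ivljyyl"; step two turns that into "ilvylyj".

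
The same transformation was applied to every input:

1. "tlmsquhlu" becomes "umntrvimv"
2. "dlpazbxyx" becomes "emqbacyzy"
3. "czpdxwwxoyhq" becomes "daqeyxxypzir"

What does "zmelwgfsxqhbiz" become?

anfmxhgtyricja

The pattern: shift every letter 1 place forward in the alphabet (wrapping around).
So "zmelwgfsxqhbiz" becomes "anfmxhgtyricja".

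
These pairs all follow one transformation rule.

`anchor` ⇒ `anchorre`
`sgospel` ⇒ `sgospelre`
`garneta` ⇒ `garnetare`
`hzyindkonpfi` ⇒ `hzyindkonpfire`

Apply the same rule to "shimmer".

The transformation: append "re".
"shimmer" → "shimmerre".

shimmerre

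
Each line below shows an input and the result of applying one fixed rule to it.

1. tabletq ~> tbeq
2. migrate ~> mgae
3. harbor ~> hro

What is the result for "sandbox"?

Looking at the pairs, the operation is to keep every other character starting from the first (positions 1st, 3rd, 5th, ...).
So "sandbox" becomes "snbx".

snbx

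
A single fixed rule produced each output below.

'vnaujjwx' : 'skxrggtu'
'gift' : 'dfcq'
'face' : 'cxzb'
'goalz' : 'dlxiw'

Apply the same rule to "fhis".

What's happening: shift every letter 3 places backward in the alphabet (wrapping around).
Doing the same to "fhis": "cefp".

cefp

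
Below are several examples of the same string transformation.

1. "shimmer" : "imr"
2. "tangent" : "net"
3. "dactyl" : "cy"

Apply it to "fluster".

utr

In each case the input is transformed by: delete the first character, then keep every other character starting from the second (positions 2nd, 4th, 6th, ...).
On "fluster" that produces "utr".
(Check on "tangent": → "angent" → "net" ✓)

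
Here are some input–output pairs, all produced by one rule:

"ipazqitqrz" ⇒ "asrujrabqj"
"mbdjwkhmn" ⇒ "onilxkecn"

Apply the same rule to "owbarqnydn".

The rule is to reverse the string, then shift every letter 1 place forward in the alphabet (wrapping around).
Working it through for "owbarqnydn": intermediate "ndynqrabwo", final "oezorsbcxp".

oezorsbcxp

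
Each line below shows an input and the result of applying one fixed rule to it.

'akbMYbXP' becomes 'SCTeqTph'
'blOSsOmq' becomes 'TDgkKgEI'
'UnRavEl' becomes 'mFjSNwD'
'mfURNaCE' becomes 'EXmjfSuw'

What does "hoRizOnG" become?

What's happening: flip the case of every letter, then shift every letter 8 places backward in the alphabet (wrapping around).
"hoRizOnG" → "HOrIZoNg" → "ZGjARgFy".

ZGjARgFy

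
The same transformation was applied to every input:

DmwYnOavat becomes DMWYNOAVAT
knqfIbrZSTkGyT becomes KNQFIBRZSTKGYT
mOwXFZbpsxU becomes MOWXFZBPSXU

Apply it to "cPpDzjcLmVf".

The transformation: convert every letter to uppercase.
Applying that to "cPpDzjcLmVf" gives "CPPDZJCLMVF".

CPPDZJCLMVF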